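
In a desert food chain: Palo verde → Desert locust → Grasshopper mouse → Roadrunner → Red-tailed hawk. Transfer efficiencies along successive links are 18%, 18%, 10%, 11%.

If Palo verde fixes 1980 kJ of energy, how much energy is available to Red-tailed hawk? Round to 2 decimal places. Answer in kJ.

Desert locust: 1980 × 0.18 = 356.4 kJ
Grasshopper mouse: 356.4 × 0.18 = 64.152 kJ
Roadrunner: 64.152 × 0.1 = 6.4152 kJ
Red-tailed hawk: 6.4152 × 0.11 = 0.705672 kJ

0.71 kJ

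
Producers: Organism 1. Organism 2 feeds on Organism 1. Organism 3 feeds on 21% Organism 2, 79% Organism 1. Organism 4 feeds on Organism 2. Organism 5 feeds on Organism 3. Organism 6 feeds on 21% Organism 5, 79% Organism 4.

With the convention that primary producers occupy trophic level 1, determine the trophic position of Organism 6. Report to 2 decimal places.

Organism 2: 1 + 1 = 2
Organism 3: 1 + (0.21×2 + 0.79×1) = 2.21
Organism 4: 1 + 2 = 3
Organism 5: 1 + 2.21 = 3.21
Organism 6: 1 + (0.21×3.21 + 0.79×3) = 4.0441

4.04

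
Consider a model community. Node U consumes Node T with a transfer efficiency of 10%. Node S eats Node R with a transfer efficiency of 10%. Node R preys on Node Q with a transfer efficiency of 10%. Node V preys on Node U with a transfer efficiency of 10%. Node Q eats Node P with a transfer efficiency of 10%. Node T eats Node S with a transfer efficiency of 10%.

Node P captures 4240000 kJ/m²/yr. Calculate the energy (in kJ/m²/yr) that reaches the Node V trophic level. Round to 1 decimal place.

Node Q: 4240000 × 0.1 = 424000 kJ/m²/yr
Node R: 424000 × 0.1 = 42400 kJ/m²/yr
Node S: 42400 × 0.1 = 4240 kJ/m²/yr
Node T: 4240 × 0.1 = 424 kJ/m²/yr
Node U: 424 × 0.1 = 42.4 kJ/m²/yr
Node V: 42.4 × 0.1 = 4.24 kJ/m²/yr

4.2 kJ/m²/yr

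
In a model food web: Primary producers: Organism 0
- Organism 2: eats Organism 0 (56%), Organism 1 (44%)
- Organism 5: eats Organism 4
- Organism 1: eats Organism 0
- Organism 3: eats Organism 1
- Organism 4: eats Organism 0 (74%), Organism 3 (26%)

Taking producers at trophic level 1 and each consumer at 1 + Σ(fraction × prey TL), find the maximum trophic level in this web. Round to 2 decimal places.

3.52

Organism 1: 1 + 1 = 2
Organism 2: 1 + (0.56×1 + 0.44×2) = 2.44
Organism 3: 1 + 2 = 3
Organism 4: 1 + (0.74×1 + 0.26×3) = 2.52
Organism 5: 1 + 2.52 = 3.52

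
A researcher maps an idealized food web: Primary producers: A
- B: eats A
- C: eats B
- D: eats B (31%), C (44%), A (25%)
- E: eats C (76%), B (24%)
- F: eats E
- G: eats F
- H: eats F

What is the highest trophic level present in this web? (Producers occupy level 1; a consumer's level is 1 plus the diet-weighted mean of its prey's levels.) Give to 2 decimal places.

5.76

B: 1 + 1 = 2
C: 1 + 2 = 3
D: 1 + (0.31×2 + 0.44×3 + 0.25×1) = 3.19
E: 1 + (0.76×3 + 0.24×2) = 3.76
F: 1 + 3.76 = 4.76
G: 1 + 4.76 = 5.76
H: 1 + 4.76 = 5.76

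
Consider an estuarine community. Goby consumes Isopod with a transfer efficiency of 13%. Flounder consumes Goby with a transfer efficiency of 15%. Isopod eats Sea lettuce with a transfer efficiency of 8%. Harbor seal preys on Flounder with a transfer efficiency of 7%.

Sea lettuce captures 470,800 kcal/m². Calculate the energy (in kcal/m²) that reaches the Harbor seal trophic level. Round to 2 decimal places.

Isopod: 470800 × 0.08 = 37664 kcal/m²
Goby: 37664 × 0.13 = 4896.32 kcal/m²
Flounder: 4896.32 × 0.15 = 734.448 kcal/m²
Harbor seal: 734.448 × 0.07 = 51.41136 kcal/m²

51.41 kcal/m²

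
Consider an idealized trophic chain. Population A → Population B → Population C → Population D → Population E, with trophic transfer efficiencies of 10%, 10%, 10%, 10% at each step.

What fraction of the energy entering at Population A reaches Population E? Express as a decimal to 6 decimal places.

Product of link efficiencies: 0.1 × 0.1 × 0.1 × 0.1 = 0.0001

0.000100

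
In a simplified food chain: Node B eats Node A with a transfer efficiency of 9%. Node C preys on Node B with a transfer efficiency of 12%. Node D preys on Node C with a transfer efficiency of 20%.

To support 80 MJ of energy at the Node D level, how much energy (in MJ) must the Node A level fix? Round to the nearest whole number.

37037 MJ

Cumulative transfer efficiency: 0.09 × 0.12 × 0.2 = 0.00216
Node A energy = 80 / 0.00216 = 37037 MJ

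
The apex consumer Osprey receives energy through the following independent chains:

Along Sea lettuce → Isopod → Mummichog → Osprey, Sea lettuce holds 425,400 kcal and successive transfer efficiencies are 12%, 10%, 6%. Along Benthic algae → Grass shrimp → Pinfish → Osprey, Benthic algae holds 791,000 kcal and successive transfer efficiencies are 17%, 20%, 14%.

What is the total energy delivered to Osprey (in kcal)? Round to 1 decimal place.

4071.4 kcal

Via Sea lettuce: 425400 × 0.12 × 0.1 × 0.06 = 306.288 kcal
Via Benthic algae: 791000 × 0.17 × 0.2 × 0.14 = 3765.16 kcal
Total at Osprey: 306.288 + 3765.16 = 4071.448 kcal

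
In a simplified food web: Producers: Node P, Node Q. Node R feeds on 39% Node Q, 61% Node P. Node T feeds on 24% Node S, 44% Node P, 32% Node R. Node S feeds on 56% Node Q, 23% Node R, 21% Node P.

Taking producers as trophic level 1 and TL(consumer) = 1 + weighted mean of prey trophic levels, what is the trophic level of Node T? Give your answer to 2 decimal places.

2.62

Node R: 1 + (0.39×1 + 0.61×1) = 2
Node S: 1 + (0.56×1 + 0.23×2 + 0.21×1) = 2.23
Node T: 1 + (0.24×2.23 + 0.44×1 + 0.32×2) = 2.6152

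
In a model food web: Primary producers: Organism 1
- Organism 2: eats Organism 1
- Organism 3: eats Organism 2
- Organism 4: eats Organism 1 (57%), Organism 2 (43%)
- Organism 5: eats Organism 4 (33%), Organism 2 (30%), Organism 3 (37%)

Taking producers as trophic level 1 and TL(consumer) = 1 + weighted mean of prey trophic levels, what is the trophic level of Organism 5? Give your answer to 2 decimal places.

3.51

Organism 2: 1 + 1 = 2
Organism 3: 1 + 2 = 3
Organism 4: 1 + (0.57×1 + 0.43×2) = 2.43
Organism 5: 1 + (0.33×2.43 + 0.3×2 + 0.37×3) = 3.5119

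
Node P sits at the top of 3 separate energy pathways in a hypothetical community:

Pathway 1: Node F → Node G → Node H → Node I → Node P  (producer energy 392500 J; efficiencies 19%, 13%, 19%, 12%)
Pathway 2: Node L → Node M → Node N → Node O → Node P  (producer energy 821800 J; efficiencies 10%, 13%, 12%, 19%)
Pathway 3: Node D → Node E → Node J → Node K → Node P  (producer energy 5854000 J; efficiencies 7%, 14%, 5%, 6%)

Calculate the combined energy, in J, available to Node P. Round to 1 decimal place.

Pathway 1: 392500 × 0.19 × 0.13 × 0.19 × 0.12 = 221.0403 J
Pathway 2: 821800 × 0.1 × 0.13 × 0.12 × 0.19 = 243.58152 J
Pathway 3: 5854000 × 0.07 × 0.14 × 0.05 × 0.06 = 172.1076 J
Total at Node P: 221.0403 + 243.58152 + 172.1076 = 636.72942 J

636.7 J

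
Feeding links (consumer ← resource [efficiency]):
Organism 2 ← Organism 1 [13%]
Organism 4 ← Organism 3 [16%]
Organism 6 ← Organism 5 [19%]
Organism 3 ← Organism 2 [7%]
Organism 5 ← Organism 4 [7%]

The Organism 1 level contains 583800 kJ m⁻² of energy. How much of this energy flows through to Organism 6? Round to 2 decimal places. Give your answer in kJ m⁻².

11.31 kJ m⁻²

Organism 2: 583800 × 0.13 = 75894 kJ m⁻²
Organism 3: 75894 × 0.07 = 5312.58 kJ m⁻²
Organism 4: 5312.58 × 0.16 = 850.0128 kJ m⁻²
Organism 5: 850.0128 × 0.07 = 59.500896 kJ m⁻²
Organism 6: 59.500896 × 0.19 = 11.30517024 kJ m⁻²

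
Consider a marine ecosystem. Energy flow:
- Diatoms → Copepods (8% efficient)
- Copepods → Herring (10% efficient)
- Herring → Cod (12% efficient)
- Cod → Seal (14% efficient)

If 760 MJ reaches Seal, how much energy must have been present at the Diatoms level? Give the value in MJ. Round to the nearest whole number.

5654762 MJ

Cumulative transfer efficiency: 0.08 × 0.1 × 0.12 × 0.14 = 0.0001344
Diatoms energy = 760 / 0.0001344 = 5654762 MJ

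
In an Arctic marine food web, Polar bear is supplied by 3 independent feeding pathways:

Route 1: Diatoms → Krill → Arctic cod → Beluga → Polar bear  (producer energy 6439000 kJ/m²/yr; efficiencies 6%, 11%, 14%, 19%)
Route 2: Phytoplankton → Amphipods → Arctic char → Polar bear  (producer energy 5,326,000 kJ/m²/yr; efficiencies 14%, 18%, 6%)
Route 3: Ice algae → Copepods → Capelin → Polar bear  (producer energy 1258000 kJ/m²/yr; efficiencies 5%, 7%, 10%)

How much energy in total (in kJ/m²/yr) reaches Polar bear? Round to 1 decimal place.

Route 1: 6439000 × 0.06 × 0.11 × 0.14 × 0.19 = 1130.43084 kJ/m²/yr
Route 2: 5326000 × 0.14 × 0.18 × 0.06 = 8052.912 kJ/m²/yr
Route 3: 1258000 × 0.05 × 0.07 × 0.1 = 440.3 kJ/m²/yr
Total at Polar bear: 1130.43084 + 8052.912 + 440.3 = 9623.64284 kJ/m²/yr

9623.6 kJ/m²/yr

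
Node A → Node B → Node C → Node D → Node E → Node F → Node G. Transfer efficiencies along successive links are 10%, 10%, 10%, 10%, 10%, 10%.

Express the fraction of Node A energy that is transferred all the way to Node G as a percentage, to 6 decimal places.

Product of link efficiencies: 0.1 × 0.1 × 0.1 × 0.1 × 0.1 × 0.1 = 0.000001
As a percentage: 0.000001 × 100 = 0.000100%

0.000100%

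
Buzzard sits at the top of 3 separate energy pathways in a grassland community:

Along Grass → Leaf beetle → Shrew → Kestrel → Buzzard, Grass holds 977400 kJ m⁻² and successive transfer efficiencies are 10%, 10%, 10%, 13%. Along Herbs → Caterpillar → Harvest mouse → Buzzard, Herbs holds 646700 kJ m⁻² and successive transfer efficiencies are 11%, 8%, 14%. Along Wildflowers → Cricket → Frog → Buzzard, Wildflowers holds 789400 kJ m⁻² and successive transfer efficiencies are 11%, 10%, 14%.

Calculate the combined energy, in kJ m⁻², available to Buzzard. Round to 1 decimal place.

Via Grass: 977400 × 0.1 × 0.1 × 0.1 × 0.13 = 127.062 kJ m⁻²
Via Herbs: 646700 × 0.11 × 0.08 × 0.14 = 796.7344 kJ m⁻²
Via Wildflowers: 789400 × 0.11 × 0.1 × 0.14 = 1215.676 kJ m⁻²
Total at Buzzard: 127.062 + 796.7344 + 1215.676 = 2139.4724 kJ m⁻²

2139.5 kJ m⁻²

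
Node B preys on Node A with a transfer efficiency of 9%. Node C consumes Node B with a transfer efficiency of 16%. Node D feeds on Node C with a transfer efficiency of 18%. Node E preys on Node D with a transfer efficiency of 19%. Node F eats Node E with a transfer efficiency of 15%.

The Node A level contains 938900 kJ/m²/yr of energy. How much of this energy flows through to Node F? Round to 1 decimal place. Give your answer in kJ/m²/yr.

Node B: 938900 × 0.09 = 84501 kJ/m²/yr
Node C: 84501 × 0.16 = 13520.16 kJ/m²/yr
Node D: 13520.16 × 0.18 = 2433.6288 kJ/m²/yr
Node E: 2433.6288 × 0.19 = 462.389472 kJ/m²/yr
Node F: 462.389472 × 0.15 = 69.3584208 kJ/m²/yr

69.4 kJ/m²/yr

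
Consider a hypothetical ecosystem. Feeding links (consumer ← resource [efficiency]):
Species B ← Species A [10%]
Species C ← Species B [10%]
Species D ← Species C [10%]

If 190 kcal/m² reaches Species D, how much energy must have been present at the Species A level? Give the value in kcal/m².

190000 kcal/m²

Cumulative transfer efficiency: 0.1 × 0.1 × 0.1 = 0.001
Species A energy = 190 / 0.001 = 190000 kcal/m²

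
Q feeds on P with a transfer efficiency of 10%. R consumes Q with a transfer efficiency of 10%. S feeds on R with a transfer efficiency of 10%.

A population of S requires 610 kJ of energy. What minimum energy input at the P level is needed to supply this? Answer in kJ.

610000 kJ

Cumulative transfer efficiency: 0.1 × 0.1 × 0.1 = 0.001
P energy = 610 / 0.001 = 610000 kJ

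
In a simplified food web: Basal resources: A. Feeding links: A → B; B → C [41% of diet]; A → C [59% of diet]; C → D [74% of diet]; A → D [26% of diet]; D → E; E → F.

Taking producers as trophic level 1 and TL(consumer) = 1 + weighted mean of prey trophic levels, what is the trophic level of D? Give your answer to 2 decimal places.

3.04

B: 1 + 1 = 2
C: 1 + (0.41×2 + 0.59×1) = 2.41
D: 1 + (0.74×2.41 + 0.26×1) = 3.0434
E: 1 + 3.0434 = 4.0434
F: 1 + 4.0434 = 5.0434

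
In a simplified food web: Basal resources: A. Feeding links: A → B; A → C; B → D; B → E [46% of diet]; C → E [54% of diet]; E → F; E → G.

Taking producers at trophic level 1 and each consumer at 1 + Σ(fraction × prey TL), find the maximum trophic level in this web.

4

B: 1 + 1 = 2
C: 1 + 1 = 2
D: 1 + 2 = 3
E: 1 + (0.46×2 + 0.54×2) = 3
F: 1 + 3 = 4
G: 1 + 3 = 4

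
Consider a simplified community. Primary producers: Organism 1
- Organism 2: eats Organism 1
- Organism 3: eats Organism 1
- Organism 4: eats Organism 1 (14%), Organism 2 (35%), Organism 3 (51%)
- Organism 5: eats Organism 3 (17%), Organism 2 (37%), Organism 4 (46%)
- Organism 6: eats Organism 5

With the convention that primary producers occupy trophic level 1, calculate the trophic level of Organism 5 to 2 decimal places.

Organism 2: 1 + 1 = 2
Organism 3: 1 + 1 = 2
Organism 4: 1 + (0.14×1 + 0.35×2 + 0.51×2) = 2.86
Organism 5: 1 + (0.17×2 + 0.37×2 + 0.46×2.86) = 3.3956
Organism 6: 1 + 3.3956 = 4.3956

3.40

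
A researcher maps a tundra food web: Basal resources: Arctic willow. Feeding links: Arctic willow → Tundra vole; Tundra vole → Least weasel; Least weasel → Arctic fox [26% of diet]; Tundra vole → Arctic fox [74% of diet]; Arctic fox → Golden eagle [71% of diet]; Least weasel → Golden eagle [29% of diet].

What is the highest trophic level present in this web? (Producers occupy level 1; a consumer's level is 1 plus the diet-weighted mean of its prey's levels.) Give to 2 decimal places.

Tundra vole: 1 + 1 = 2
Least weasel: 1 + 2 = 3
Arctic fox: 1 + (0.26×3 + 0.74×2) = 3.26
Golden eagle: 1 + (0.71×3.26 + 0.29×3) = 4.1846

4.18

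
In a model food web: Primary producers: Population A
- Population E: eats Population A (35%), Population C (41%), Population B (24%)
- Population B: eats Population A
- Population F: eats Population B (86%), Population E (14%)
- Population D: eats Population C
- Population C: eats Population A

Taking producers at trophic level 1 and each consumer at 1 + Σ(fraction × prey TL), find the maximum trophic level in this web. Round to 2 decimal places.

Population B: 1 + 1 = 2
Population C: 1 + 1 = 2
Population D: 1 + 2 = 3
Population E: 1 + (0.35×1 + 0.41×2 + 0.24×2) = 2.65
Population F: 1 + (0.86×2 + 0.14×2.65) = 3.091

3.09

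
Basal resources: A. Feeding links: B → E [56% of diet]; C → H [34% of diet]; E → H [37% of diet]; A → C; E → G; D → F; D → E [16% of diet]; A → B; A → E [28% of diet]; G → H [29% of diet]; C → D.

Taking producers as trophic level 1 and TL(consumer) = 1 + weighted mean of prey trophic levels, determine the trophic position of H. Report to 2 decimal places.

B: 1 + 1 = 2
C: 1 + 1 = 2
D: 1 + 2 = 3
E: 1 + (0.56×2 + 0.16×3 + 0.28×1) = 2.88
F: 1 + 3 = 4
G: 1 + 2.88 = 3.88
H: 1 + (0.29×3.88 + 0.34×2 + 0.37×2.88) = 3.8708

3.87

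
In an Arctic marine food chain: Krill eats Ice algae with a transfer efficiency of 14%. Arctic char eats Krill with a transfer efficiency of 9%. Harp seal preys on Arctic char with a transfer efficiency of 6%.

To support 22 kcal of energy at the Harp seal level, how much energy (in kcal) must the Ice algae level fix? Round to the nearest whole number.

29101 kcal

Cumulative transfer efficiency: 0.14 × 0.09 × 0.06 = 0.000756
Ice algae energy = 22 / 0.000756 = 29101 kcal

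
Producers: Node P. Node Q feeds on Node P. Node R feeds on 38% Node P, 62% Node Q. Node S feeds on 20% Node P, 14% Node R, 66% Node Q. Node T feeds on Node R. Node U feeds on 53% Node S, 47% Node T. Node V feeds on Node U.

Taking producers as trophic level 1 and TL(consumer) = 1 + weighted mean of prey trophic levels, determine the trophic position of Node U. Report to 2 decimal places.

4.23

Node Q: 1 + 1 = 2
Node R: 1 + (0.38×1 + 0.62×2) = 2.62
Node S: 1 + (0.2×1 + 0.14×2.62 + 0.66×2) = 2.8868
Node T: 1 + 2.62 = 3.62
Node U: 1 + (0.53×2.8868 + 0.47×3.62) = 4.231404
Node V: 1 + 4.231404 = 5.231404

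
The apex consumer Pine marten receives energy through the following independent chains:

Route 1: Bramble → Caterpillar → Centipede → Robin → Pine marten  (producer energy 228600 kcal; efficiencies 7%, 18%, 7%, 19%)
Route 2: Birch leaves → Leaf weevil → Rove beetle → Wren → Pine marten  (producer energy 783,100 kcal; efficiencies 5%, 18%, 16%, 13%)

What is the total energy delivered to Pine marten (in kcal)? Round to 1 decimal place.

184.9 kcal

Route 1: 228600 × 0.07 × 0.18 × 0.07 × 0.19 = 38.308788 kcal
Route 2: 783100 × 0.05 × 0.18 × 0.16 × 0.13 = 146.59632 kcal
Total at Pine marten: 38.308788 + 146.59632 = 184.905108 kcal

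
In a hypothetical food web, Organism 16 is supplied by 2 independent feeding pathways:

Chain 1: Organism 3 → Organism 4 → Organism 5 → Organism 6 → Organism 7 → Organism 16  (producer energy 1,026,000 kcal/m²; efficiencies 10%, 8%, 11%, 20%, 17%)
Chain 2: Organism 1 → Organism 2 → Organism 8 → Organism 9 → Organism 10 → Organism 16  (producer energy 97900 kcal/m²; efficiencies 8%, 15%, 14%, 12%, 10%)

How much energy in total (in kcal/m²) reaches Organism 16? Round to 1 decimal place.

32.7 kcal/m²

Chain 1: 1026000 × 0.1 × 0.08 × 0.11 × 0.2 × 0.17 = 30.69792 kcal/m²
Chain 2: 97900 × 0.08 × 0.15 × 0.14 × 0.12 × 0.1 = 1.973664 kcal/m²
Total at Organism 16: 30.69792 + 1.973664 = 32.671584 kcal/m²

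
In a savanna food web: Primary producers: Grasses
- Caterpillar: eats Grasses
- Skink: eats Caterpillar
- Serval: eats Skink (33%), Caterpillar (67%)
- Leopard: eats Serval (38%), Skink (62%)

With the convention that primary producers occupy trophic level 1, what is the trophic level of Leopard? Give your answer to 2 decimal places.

Caterpillar: 1 + 1 = 2
Skink: 1 + 2 = 3
Serval: 1 + (0.33×3 + 0.67×2) = 3.33
Leopard: 1 + (0.38×3.33 + 0.62×3) = 4.1254

4.13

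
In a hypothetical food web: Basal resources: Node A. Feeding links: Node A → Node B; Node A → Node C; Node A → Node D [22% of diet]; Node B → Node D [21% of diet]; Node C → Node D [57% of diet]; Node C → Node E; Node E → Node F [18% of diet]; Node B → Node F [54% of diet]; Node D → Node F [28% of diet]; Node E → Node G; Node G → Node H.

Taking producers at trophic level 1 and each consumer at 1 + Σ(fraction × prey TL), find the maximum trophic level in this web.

5

Node B: 1 + 1 = 2
Node C: 1 + 1 = 2
Node D: 1 + (0.22×1 + 0.21×2 + 0.57×2) = 2.78
Node E: 1 + 2 = 3
Node F: 1 + (0.18×3 + 0.54×2 + 0.28×2.78) = 3.3984
Node G: 1 + 3 = 4
Node H: 1 + 4 = 5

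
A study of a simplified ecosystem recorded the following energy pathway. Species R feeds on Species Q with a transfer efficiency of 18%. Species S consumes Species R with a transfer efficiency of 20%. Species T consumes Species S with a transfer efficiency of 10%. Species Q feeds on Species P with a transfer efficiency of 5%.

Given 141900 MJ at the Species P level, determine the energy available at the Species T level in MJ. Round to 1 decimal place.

25.5 MJ

Species Q: 141900 × 0.05 = 7095 MJ
Species R: 7095 × 0.18 = 1277.1 MJ
Species S: 1277.1 × 0.2 = 255.42 MJ
Species T: 255.42 × 0.1 = 25.542 MJ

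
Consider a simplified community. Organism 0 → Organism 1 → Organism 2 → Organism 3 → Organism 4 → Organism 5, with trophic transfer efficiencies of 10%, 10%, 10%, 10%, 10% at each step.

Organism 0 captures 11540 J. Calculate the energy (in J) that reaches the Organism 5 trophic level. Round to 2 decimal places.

0.12 J

Organism 1: 11540 × 0.1 = 1154 J
Organism 2: 1154 × 0.1 = 115.4 J
Organism 3: 115.4 × 0.1 = 11.54 J
Organism 4: 11.54 × 0.1 = 1.154 J
Organism 5: 1.154 × 0.1 = 0.1154 J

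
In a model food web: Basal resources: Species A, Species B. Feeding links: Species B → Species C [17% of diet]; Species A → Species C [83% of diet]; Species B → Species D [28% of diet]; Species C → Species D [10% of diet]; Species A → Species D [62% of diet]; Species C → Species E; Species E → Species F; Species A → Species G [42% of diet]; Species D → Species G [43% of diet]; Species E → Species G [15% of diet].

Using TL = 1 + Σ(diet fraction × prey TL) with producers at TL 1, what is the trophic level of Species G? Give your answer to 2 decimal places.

2.77

Species C: 1 + (0.17×1 + 0.83×1) = 2
Species D: 1 + (0.28×1 + 0.1×2 + 0.62×1) = 2.1
Species E: 1 + 2 = 3
Species F: 1 + 3 = 4
Species G: 1 + (0.42×1 + 0.43×2.1 + 0.15×3) = 2.773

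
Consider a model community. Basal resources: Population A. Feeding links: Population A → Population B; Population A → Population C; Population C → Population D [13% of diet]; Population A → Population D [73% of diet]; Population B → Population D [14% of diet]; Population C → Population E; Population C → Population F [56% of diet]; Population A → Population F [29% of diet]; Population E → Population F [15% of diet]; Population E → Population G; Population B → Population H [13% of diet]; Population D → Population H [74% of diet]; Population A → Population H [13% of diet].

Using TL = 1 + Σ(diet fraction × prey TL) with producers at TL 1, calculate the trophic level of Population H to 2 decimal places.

Population B: 1 + 1 = 2
Population C: 1 + 1 = 2
Population D: 1 + (0.13×2 + 0.73×1 + 0.14×2) = 2.27
Population E: 1 + 2 = 3
Population F: 1 + (0.56×2 + 0.29×1 + 0.15×3) = 2.86
Population G: 1 + 3 = 4
Population H: 1 + (0.13×2 + 0.74×2.27 + 0.13×1) = 3.0698

3.07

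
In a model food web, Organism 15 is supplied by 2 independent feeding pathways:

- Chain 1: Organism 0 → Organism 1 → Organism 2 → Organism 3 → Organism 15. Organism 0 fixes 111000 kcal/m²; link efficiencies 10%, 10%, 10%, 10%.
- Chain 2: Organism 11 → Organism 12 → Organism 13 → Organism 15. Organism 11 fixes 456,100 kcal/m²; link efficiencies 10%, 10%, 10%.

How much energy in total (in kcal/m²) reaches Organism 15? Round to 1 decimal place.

467.2 kcal/m²

Chain 1: 111000 × 0.1 × 0.1 × 0.1 × 0.1 = 11.1 kcal/m²
Chain 2: 456100 × 0.1 × 0.1 × 0.1 = 456.1 kcal/m²
Total at Organism 15: 11.1 + 456.1 = 467.2 kcal/m²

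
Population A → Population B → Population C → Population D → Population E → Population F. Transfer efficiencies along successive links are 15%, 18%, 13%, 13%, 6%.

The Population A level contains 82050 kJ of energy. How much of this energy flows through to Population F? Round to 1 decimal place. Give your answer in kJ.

Population B: 82050 × 0.15 = 12307.5 kJ
Population C: 12307.5 × 0.18 = 2215.35 kJ
Population D: 2215.35 × 0.13 = 287.9955 kJ
Population E: 287.9955 × 0.13 = 37.439415 kJ
Population F: 37.439415 × 0.06 = 2.2463649 kJ

2.2 kJ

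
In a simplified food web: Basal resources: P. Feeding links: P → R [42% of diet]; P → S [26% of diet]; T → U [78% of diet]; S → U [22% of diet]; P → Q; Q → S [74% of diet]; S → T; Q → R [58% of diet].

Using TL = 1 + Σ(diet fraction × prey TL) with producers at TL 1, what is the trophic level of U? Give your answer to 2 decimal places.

Q: 1 + 1 = 2
R: 1 + (0.58×2 + 0.42×1) = 2.58
S: 1 + (0.26×1 + 0.74×2) = 2.74
T: 1 + 2.74 = 3.74
U: 1 + (0.78×3.74 + 0.22×2.74) = 4.52

4.52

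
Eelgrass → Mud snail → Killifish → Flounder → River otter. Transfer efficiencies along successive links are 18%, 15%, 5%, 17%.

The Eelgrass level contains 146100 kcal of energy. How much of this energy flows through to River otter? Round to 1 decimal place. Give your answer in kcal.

33.5 kcal

Mud snail: 146100 × 0.18 = 26298 kcal
Killifish: 26298 × 0.15 = 3944.7 kcal
Flounder: 3944.7 × 0.05 = 197.235 kcal
River otter: 197.235 × 0.17 = 33.52995 kcal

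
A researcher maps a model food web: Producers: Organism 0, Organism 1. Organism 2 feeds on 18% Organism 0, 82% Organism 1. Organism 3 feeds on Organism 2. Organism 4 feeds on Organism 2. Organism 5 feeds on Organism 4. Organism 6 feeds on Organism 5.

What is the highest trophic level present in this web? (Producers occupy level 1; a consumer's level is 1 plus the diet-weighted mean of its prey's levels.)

5

Organism 2: 1 + (0.18×1 + 0.82×1) = 2
Organism 3: 1 + 2 = 3
Organism 4: 1 + 2 = 3
Organism 5: 1 + 3 = 4
Organism 6: 1 + 4 = 5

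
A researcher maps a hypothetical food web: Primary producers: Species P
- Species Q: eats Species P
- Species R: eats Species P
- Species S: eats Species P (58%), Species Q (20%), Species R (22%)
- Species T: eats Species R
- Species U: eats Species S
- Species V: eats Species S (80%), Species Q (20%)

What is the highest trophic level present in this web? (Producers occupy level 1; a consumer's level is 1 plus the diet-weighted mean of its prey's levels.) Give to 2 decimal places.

3.42

Species Q: 1 + 1 = 2
Species R: 1 + 1 = 2
Species S: 1 + (0.58×1 + 0.2×2 + 0.22×2) = 2.42
Species T: 1 + 2 = 3
Species U: 1 + 2.42 = 3.42
Species V: 1 + (0.8×2.42 + 0.2×2) = 3.336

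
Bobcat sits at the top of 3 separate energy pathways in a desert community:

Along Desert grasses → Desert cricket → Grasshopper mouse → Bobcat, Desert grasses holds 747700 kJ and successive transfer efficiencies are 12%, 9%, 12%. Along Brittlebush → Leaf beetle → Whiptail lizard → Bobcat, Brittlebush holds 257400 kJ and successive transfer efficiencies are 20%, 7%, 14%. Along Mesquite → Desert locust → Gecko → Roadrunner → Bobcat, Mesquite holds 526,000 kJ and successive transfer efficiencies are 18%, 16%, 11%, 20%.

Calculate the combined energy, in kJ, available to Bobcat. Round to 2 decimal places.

Via Desert grasses: 747700 × 0.12 × 0.09 × 0.12 = 969.0192 kJ
Via Brittlebush: 257400 × 0.2 × 0.07 × 0.14 = 504.504 kJ
Via Mesquite: 526000 × 0.18 × 0.16 × 0.11 × 0.2 = 333.2736 kJ
Total at Bobcat: 969.0192 + 504.504 + 333.2736 = 1806.7968 kJ

1806.80 kJ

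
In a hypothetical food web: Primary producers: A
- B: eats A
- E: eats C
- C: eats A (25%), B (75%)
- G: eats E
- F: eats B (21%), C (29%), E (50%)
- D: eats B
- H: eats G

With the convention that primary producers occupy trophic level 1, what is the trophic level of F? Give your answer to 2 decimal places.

4.09

B: 1 + 1 = 2
C: 1 + (0.25×1 + 0.75×2) = 2.75
D: 1 + 2 = 3
E: 1 + 2.75 = 3.75
F: 1 + (0.21×2 + 0.29×2.75 + 0.5×3.75) = 4.0925
G: 1 + 3.75 = 4.75
H: 1 + 4.75 = 5.75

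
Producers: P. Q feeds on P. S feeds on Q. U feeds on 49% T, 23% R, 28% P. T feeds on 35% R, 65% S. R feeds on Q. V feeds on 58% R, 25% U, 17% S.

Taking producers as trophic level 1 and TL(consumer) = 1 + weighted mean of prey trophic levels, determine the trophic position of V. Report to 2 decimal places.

Q: 1 + 1 = 2
R: 1 + 2 = 3
S: 1 + 2 = 3
T: 1 + (0.35×3 + 0.65×3) = 4
U: 1 + (0.49×4 + 0.23×3 + 0.28×1) = 3.93
V: 1 + (0.58×3 + 0.25×3.93 + 0.17×3) = 4.2325

4.23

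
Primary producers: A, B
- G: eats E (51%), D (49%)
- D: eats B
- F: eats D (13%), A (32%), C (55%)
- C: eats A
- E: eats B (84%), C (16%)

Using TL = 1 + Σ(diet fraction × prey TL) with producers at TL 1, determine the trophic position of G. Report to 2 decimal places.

3.08

C: 1 + 1 = 2
D: 1 + 1 = 2
E: 1 + (0.84×1 + 0.16×2) = 2.16
F: 1 + (0.13×2 + 0.32×1 + 0.55×2) = 2.68
G: 1 + (0.51×2.16 + 0.49×2) = 3.0816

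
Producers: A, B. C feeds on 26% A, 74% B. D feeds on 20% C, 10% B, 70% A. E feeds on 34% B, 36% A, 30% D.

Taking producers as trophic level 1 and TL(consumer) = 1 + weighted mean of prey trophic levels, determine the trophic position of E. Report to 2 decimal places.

2.36

C: 1 + (0.26×1 + 0.74×1) = 2
D: 1 + (0.2×2 + 0.1×1 + 0.7×1) = 2.2
E: 1 + (0.34×1 + 0.36×1 + 0.3×2.2) = 2.36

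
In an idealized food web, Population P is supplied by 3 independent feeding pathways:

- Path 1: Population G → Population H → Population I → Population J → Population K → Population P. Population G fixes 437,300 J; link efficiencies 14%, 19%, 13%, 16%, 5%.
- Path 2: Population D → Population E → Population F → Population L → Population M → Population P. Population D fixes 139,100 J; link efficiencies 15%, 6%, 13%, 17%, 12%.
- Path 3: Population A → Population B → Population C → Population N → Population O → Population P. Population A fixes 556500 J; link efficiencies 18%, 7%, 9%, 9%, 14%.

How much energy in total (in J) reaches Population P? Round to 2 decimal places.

23.37 J

Path 1: 437300 × 0.14 × 0.19 × 0.13 × 0.16 × 0.05 = 12.0974672 J
Path 2: 139100 × 0.15 × 0.06 × 0.13 × 0.17 × 0.12 = 3.3200388 J
Path 3: 556500 × 0.18 × 0.07 × 0.09 × 0.09 × 0.14 = 7.9514946 J
Total at Population P: 12.0974672 + 3.3200388 + 7.9514946 = 23.3690006 J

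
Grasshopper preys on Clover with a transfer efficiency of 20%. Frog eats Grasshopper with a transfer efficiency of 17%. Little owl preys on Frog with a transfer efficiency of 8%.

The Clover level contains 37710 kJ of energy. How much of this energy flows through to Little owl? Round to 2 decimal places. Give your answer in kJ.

Grasshopper: 37710 × 0.2 = 7542 kJ
Frog: 7542 × 0.17 = 1282.14 kJ
Little owl: 1282.14 × 0.08 = 102.5712 kJ

102.57 kJ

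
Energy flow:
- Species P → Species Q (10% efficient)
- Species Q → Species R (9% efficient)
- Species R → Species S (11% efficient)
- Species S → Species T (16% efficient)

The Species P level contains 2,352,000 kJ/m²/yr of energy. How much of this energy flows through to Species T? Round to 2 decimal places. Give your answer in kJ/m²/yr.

Species Q: 2352000 × 0.1 = 235200 kJ/m²/yr
Species R: 235200 × 0.09 = 21168 kJ/m²/yr
Species S: 21168 × 0.11 = 2328.48 kJ/m²/yr
Species T: 2328.48 × 0.16 = 372.5568 kJ/m²/yr

372.56 kJ/m²/yr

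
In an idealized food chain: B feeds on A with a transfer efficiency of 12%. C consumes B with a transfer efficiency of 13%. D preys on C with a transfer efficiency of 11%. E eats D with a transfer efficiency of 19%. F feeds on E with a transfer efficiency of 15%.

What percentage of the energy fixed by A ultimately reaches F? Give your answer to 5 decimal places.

Product of link efficiencies: 0.12 × 0.13 × 0.11 × 0.19 × 0.15 = 0.000048906
As a percentage: 0.000048906 × 100 = 0.00489%

0.00489%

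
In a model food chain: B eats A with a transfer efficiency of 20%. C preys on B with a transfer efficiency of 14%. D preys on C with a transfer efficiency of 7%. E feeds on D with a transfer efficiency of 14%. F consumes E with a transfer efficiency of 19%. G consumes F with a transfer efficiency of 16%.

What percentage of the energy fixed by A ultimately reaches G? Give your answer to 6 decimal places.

0.000834%

Product of link efficiencies: 0.2 × 0.14 × 0.07 × 0.14 × 0.19 × 0.16 = 0.00000834176
As a percentage: 0.00000834176 × 100 = 0.000834%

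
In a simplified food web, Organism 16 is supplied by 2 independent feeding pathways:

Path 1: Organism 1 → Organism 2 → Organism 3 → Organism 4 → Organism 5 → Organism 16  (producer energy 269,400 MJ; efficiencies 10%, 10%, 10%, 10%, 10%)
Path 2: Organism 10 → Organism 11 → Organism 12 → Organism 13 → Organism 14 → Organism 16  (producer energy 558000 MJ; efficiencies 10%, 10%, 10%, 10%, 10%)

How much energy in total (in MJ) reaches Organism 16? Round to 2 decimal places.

8.27 MJ

Path 1: 269400 × 0.1 × 0.1 × 0.1 × 0.1 × 0.1 = 2.694 MJ
Path 2: 558000 × 0.1 × 0.1 × 0.1 × 0.1 × 0.1 = 5.58 MJ
Total at Organism 16: 2.694 + 5.58 = 8.274 MJ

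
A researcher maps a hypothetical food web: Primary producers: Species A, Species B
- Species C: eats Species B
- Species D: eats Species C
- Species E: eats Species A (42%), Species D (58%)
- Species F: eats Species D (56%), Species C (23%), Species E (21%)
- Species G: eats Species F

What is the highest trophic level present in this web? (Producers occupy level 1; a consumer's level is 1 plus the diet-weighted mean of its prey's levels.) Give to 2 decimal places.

4.80

Species C: 1 + 1 = 2
Species D: 1 + 2 = 3
Species E: 1 + (0.42×1 + 0.58×3) = 3.16
Species F: 1 + (0.56×3 + 0.23×2 + 0.21×3.16) = 3.8036
Species G: 1 + 3.8036 = 4.8036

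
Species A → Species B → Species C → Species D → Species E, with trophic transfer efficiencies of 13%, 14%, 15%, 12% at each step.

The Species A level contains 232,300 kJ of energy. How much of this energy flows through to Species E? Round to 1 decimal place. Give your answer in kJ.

76.1 kJ

Species B: 232300 × 0.13 = 30199 kJ
Species C: 30199 × 0.14 = 4227.86 kJ
Species D: 4227.86 × 0.15 = 634.179 kJ
Species E: 634.179 × 0.12 = 76.10148 kJ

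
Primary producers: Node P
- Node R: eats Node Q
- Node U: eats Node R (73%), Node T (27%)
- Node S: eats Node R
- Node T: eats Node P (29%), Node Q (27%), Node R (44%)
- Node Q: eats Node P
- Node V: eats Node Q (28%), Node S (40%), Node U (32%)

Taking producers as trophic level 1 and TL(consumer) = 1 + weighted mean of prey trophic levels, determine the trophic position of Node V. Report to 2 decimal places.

4.45

Node Q: 1 + 1 = 2
Node R: 1 + 2 = 3
Node S: 1 + 3 = 4
Node T: 1 + (0.29×1 + 0.27×2 + 0.44×3) = 3.15
Node U: 1 + (0.73×3 + 0.27×3.15) = 4.0405
Node V: 1 + (0.28×2 + 0.4×4 + 0.32×4.0405) = 4.45296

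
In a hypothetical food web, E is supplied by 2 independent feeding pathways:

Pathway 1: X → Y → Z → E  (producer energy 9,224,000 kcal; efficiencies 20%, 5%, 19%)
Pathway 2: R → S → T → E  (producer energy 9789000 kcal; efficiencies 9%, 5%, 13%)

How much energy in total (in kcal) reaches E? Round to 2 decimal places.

Pathway 1: 9224000 × 0.2 × 0.05 × 0.19 = 17525.6 kcal
Pathway 2: 9789000 × 0.09 × 0.05 × 0.13 = 5726.565 kcal
Total at E: 17525.6 + 5726.565 = 23252.165 kcal

23252.17 kcal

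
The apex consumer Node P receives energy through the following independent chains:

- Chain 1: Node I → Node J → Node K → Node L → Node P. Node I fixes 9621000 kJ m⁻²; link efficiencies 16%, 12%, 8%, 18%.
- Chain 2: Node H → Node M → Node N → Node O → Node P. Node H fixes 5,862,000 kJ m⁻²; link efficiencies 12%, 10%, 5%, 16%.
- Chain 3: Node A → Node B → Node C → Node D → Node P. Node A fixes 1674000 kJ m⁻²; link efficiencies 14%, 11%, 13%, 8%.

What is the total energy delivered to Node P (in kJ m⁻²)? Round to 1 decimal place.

Chain 1: 9621000 × 0.16 × 0.12 × 0.08 × 0.18 = 2660.01408 kJ m⁻²
Chain 2: 5862000 × 0.12 × 0.1 × 0.05 × 0.16 = 562.752 kJ m⁻²
Chain 3: 1674000 × 0.14 × 0.11 × 0.13 × 0.08 = 268.10784 kJ m⁻²
Total at Node P: 2660.01408 + 562.752 + 268.10784 = 3490.87392 kJ m⁻²

3490.9 kJ m⁻²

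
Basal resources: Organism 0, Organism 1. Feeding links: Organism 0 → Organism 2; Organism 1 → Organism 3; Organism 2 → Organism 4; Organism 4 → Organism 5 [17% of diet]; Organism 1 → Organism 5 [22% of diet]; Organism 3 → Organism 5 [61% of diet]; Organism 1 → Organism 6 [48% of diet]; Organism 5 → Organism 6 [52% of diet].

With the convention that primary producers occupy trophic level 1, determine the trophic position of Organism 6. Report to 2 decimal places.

3.01

Organism 2: 1 + 1 = 2
Organism 3: 1 + 1 = 2
Organism 4: 1 + 2 = 3
Organism 5: 1 + (0.17×3 + 0.22×1 + 0.61×2) = 2.95
Organism 6: 1 + (0.48×1 + 0.52×2.95) = 3.014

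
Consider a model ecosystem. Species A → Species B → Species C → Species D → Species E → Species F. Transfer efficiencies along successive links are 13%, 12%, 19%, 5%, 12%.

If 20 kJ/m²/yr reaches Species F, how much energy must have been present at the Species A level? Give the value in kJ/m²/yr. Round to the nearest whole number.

Cumulative transfer efficiency: 0.13 × 0.12 × 0.19 × 0.05 × 0.12 = 0.000017784
Species A energy = 20 / 0.000017784 = 1124606 kJ/m²/yr

1124606 kJ/m²/yr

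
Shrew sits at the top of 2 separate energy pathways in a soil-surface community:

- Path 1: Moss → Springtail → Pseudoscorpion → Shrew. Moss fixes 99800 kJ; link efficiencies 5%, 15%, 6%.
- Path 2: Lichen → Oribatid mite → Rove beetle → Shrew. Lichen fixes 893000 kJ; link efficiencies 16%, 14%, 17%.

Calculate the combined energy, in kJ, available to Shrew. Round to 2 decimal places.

Path 1: 99800 × 0.05 × 0.15 × 0.06 = 44.91 kJ
Path 2: 893000 × 0.16 × 0.14 × 0.17 = 3400.544 kJ
Total at Shrew: 44.91 + 3400.544 = 3445.454 kJ

3445.45 kJ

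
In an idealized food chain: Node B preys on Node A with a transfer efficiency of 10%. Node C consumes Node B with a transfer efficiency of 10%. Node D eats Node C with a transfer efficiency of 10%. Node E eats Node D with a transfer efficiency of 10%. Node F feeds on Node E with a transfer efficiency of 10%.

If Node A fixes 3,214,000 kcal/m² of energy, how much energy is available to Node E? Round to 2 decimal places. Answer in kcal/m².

Node B: 3214000 × 0.1 = 321400 kcal/m²
Node C: 321400 × 0.1 = 32140 kcal/m²
Node D: 32140 × 0.1 = 3214 kcal/m²
Node E: 3214 × 0.1 = 321.4 kcal/m²

321.40 kcal/m²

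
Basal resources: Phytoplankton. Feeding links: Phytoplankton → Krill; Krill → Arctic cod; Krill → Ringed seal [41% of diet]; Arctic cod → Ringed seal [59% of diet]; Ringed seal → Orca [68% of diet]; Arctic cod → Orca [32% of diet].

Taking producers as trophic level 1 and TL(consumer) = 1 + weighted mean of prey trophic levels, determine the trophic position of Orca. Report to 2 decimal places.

4.40

Krill: 1 + 1 = 2
Arctic cod: 1 + 2 = 3
Ringed seal: 1 + (0.41×2 + 0.59×3) = 3.59
Orca: 1 + (0.68×3.59 + 0.32×3) = 4.4012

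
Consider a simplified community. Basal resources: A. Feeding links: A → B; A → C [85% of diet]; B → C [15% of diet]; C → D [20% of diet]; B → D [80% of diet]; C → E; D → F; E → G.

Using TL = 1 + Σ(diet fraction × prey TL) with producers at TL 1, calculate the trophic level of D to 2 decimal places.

B: 1 + 1 = 2
C: 1 + (0.85×1 + 0.15×2) = 2.15
D: 1 + (0.2×2.15 + 0.8×2) = 3.03
E: 1 + 2.15 = 3.15
F: 1 + 3.03 = 4.03
G: 1 + 3.15 = 4.15

3.03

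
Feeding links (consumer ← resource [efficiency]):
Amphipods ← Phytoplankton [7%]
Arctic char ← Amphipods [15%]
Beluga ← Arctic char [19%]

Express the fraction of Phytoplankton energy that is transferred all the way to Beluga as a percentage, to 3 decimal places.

0.200%

Product of link efficiencies: 0.07 × 0.15 × 0.19 = 0.001995
As a percentage: 0.001995 × 100 = 0.200%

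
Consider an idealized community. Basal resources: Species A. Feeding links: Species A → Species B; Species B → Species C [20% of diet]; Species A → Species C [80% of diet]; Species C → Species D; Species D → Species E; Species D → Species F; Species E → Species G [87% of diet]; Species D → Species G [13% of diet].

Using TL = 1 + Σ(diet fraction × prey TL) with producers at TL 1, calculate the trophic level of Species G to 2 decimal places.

Species B: 1 + 1 = 2
Species C: 1 + (0.2×2 + 0.8×1) = 2.2
Species D: 1 + 2.2 = 3.2
Species E: 1 + 3.2 = 4.2
Species F: 1 + 3.2 = 4.2
Species G: 1 + (0.87×4.2 + 0.13×3.2) = 5.07

5.07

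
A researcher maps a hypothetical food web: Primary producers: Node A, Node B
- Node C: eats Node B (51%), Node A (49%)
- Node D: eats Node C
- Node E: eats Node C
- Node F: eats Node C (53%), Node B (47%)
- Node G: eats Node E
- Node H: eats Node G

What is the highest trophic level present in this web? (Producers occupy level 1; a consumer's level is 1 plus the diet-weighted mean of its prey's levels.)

Node C: 1 + (0.51×1 + 0.49×1) = 2
Node D: 1 + 2 = 3
Node E: 1 + 2 = 3
Node F: 1 + (0.53×2 + 0.47×1) = 2.53
Node G: 1 + 3 = 4
Node H: 1 + 4 = 5

5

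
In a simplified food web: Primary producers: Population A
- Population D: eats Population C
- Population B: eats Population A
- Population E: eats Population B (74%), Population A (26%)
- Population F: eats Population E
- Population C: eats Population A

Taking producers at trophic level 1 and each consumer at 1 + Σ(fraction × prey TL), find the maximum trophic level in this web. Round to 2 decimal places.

Population B: 1 + 1 = 2
Population C: 1 + 1 = 2
Population D: 1 + 2 = 3
Population E: 1 + (0.74×2 + 0.26×1) = 2.74
Population F: 1 + 2.74 = 3.74

3.74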